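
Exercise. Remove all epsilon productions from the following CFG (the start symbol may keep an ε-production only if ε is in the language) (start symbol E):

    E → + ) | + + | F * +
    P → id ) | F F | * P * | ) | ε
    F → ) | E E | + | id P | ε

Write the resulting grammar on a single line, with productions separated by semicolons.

Nullable set = {F, P}.
ε ∉ L(G), so no ε-production is kept.
Expand every rule over subsets of its nullable positions: E → F * + gives F * + | * +. P → F F gives F F | F. P → * P * gives * P * | * *. F → id P gives id P | id.

E → + ) | + + | F * + | * +; P → id ) | F F | F | * P * | * * | ); F → ) | E E | + | id P | id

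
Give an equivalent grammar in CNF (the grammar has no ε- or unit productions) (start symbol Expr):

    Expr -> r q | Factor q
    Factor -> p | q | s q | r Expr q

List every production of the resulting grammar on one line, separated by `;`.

Introduce a nonterminal for each terminal appearing in a rule of length ≥ 2: X1 → r, X2 → q, X3 → s.
Binarize each right-hand side of length ≥ 3 by chaining fresh nonterminals (Y1, Y2, …): affected rules were Factor → X1 Expr X2.

Expr -> X1 X2 | Factor X2; Factor -> p | q | X3 X2 | X1 Y1; X1 -> r; X2 -> q; X3 -> s; Y1 -> Expr X2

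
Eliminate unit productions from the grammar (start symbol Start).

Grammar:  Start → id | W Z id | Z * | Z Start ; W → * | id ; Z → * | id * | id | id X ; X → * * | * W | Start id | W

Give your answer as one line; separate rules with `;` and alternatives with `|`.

Start → id | W Z id | Z * | Z Start; W → * | id; Z → * | id * | id | id X; X → * * | * W | Start id | * | id

Unit pairs: X ⇒* {W}.
Replace each nonterminal's rules with the union of the non-unit rules of every nonterminal it unit-derives.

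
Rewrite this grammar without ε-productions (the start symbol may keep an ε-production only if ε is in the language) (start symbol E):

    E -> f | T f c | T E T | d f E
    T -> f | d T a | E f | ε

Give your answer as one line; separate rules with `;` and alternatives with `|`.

E -> f | T f c | f c | T E T | T E | E T | d f E; T -> f | d T a | d a | E f

Nullable set = {T}.
ε ∉ L(G), so no ε-production is kept.
For each production, add variants omitting each subset of nullable occurrences: E → T f c gives T f c | f c. E → T E T gives T E T | T E | E T. T → d T a gives d T a | d a.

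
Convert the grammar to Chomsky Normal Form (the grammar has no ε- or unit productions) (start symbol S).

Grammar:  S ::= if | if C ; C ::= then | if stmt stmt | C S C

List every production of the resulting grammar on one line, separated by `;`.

S ::= if | X1 C; C ::= then | X1 Y1 | C Y2; X1 ::= if; X2 ::= stmt; Y1 ::= X2 X2; Y2 ::= S C

Introduce a nonterminal for each terminal appearing in a rule of length ≥ 2: X1 → if, X2 → stmt.
Binarize each right-hand side of length ≥ 3 by chaining fresh nonterminals (Y1, Y2, …): affected rules were C → X1 X2 X2; C → C S C.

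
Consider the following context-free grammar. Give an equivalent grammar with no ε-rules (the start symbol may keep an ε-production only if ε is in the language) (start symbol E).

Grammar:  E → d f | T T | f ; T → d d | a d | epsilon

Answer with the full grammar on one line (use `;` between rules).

E → d f | T T | T | f | epsilon; T → d d | a d

Nullable set = {E, T}.
ε ∈ L(G) since E is nullable, so keep E → ε.
Expand every rule over subsets of its nullable positions: E → T T gives T T | T.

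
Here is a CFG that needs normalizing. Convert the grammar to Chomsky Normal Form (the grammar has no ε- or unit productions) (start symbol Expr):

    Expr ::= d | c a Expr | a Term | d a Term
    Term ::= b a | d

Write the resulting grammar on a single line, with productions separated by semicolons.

Introduce a nonterminal for each terminal appearing in a rule of length ≥ 2: X1 → c, X2 → a, X3 → d, X4 → b.
Binarize each right-hand side of length ≥ 3 by chaining fresh nonterminals (Y1, Y2, …): affected rules were Expr → X1 X2 Expr; Expr → X3 X2 Term.

Expr ::= d | X1 Y1 | X2 Term | X3 Y2; Term ::= X4 X2 | d; X1 ::= c; X2 ::= a; X3 ::= d; X4 ::= b; Y1 ::= X2 Expr; Y2 ::= X2 Term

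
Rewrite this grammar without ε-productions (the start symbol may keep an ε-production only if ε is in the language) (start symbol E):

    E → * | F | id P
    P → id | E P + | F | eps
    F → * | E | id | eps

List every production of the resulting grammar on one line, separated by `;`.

The nullable symbols are {E, F, P}.
ε ∈ L(G) since E is nullable, so keep E → ε.
Expand every rule over subsets of its nullable positions: E → id P gives id P | id. P → E P + gives E P + | E + | P + | +.

E → * | F | id P | id | eps; P → id | E P + | E + | P + | + | F; F → * | E | id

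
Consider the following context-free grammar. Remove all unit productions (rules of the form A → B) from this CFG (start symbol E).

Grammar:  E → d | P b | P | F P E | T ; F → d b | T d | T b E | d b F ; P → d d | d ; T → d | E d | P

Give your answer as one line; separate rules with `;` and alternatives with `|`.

Unit pairs: E ⇒* {P, T}; T ⇒* {P}.
For each unit pair (A, B), copy every non-unit production of B to A, then drop all unit productions.

E → d | P b | F P E | d d | E d; F → d b | T d | T b E | d b F; P → d d | d; T → d d | d | E d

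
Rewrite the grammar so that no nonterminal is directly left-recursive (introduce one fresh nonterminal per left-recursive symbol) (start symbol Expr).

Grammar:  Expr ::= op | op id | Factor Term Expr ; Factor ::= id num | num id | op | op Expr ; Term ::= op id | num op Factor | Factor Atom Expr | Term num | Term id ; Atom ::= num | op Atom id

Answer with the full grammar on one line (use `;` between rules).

Term is directly left-recursive.
For Term: α = {num, id}, β = {op id, num op Factor, Factor Atom Expr}. Rewrite as Term → β Term1 and Term1 → α Term1 | ε.

Expr ::= op | op id | Factor Term Expr; Factor ::= id num | num id | op | op Expr; Term ::= op id Term1 | num op Factor Term1 | Factor Atom Expr Term1; Atom ::= num | op Atom id; Term1 ::= num Term1 | id Term1 | ε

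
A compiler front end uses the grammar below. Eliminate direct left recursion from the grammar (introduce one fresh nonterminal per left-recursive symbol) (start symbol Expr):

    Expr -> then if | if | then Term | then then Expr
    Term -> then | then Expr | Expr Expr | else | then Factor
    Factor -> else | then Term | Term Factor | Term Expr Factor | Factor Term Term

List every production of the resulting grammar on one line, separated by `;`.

Directly left-recursive nonterminal: Factor.
For Factor: α = {Term Term}, β = {else, then Term, Term Factor, Term Expr Factor}. Rewrite as Factor → β Factor1 and Factor1 → α Factor1 | ε.

Expr -> then if | if | then Term | then then Expr; Term -> then | then Expr | Expr Expr | else | then Factor; Factor -> else Factor1 | then Term Factor1 | Term Factor Factor1 | Term Expr Factor Factor1; Factor1 -> Term Term Factor1 | ε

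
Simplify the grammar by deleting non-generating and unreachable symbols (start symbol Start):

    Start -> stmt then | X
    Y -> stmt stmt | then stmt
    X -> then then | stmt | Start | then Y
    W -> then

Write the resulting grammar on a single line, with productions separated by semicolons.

Start -> stmt then | X; Y -> stmt stmt | then stmt; X -> then then | stmt | Start | then Y

Generating nonterminals: {Start, W, X, Y}.
Reachable from Start after that: {Start, X, Y}.
Removed useless symbols: {W} and every production mentioning them.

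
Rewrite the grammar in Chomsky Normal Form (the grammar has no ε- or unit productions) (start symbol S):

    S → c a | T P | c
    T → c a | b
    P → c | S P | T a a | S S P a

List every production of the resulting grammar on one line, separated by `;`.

S → X1 X2 | T P | c; T → X1 X2 | b; P → c | S P | T Y1 | S Y2; X1 → c; X2 → a; Y1 → X2 X2; Y2 → S Y3; Y3 → P X2

Introduce a nonterminal for each terminal appearing in a rule of length ≥ 2: X1 → c, X2 → a.
Binarize each right-hand side of length ≥ 3 by chaining fresh nonterminals (Y1, Y2, …): affected rules were P → T X2 X2; P → S S P X2.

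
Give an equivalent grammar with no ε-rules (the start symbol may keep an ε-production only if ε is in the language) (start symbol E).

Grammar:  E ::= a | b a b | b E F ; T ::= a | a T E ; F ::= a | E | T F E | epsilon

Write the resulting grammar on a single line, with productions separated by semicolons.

The nullable symbols are {F}.
ε ∉ L(G), so no ε-production is kept.
Add the nullable-subset variants: E → b E F gives b E F | b E. F → T F E gives T F E | T E.

E ::= a | b a b | b E F | b E; T ::= a | a T E; F ::= a | E | T F E | T E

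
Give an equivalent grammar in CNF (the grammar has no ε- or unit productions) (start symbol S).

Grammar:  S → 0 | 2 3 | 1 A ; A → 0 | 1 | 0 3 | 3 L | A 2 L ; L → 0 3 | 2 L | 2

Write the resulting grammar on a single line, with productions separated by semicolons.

Introduce a nonterminal for each terminal appearing in a rule of length ≥ 2: X1 → 2, X2 → 3, X3 → 1, X4 → 0.
Binarize each right-hand side of length ≥ 3 by chaining fresh nonterminals (Y1, Y2, …): affected rules were A → A X1 L.

S → 0 | X1 X2 | X3 A; A → 0 | 1 | X4 X2 | X2 L | A Y1; L → X4 X2 | X1 L | 2; X1 → 2; X2 → 3; X3 → 1; X4 → 0; Y1 → X1 L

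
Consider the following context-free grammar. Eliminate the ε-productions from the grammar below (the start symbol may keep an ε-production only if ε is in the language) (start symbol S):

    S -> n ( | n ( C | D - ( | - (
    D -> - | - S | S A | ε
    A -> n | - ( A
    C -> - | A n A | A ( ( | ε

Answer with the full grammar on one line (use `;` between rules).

Nullable set = {C, D}.
ε ∉ L(G), so no ε-production is kept.
Expand every rule over subsets of its nullable positions: S → D - ( gives D - ( | - (.

S -> n ( | n ( C | D - ( | - (; D -> - | - S | S A; A -> n | - ( A; C -> - | A n A | A ( (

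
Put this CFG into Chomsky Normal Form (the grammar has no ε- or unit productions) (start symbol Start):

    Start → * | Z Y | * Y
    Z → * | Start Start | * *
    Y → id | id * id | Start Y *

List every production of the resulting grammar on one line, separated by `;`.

Introduce a nonterminal for each terminal appearing in a rule of length ≥ 2: X1 → *, X2 → id.
Binarize each right-hand side of length ≥ 3 by chaining fresh nonterminals (Y1, Y2, …): affected rules were Y → X2 X1 X2; Y → Start Y X1.

Start → * | Z Y | X1 Y; Z → * | Start Start | X1 X1; Y → id | X2 Y1 | Start Y2; X1 → *; X2 → id; Y1 → X1 X2; Y2 → Y X1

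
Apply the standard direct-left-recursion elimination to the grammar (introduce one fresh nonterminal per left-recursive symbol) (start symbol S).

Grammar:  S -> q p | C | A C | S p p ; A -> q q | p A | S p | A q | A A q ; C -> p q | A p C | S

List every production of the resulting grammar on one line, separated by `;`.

S -> q p S' | C S' | A C S'; A -> q q A' | p A A' | S p A'; C -> p q | A p C | S; S' -> p p S' | ε; A' -> q A' | A q A' | ε

Left recursion appears on S, A.
For S: α = {p p}, β = {q p, C, A C}. Rewrite as S → β S' and S' → α S' | ε.
For A: α = {q, A q}, β = {q q, p A, S p}. Rewrite as A → β A' and A' → α A' | ε.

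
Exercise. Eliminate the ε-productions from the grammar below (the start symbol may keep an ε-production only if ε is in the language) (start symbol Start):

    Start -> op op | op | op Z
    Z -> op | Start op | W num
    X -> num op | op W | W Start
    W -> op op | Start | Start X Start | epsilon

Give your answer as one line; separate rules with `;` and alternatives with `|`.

Start -> op op | op | op Z; Z -> op | Start op | W num | num; X -> num op | op W | op | W Start | Start; W -> op op | Start | Start X Start

Nullable set = {W}.
ε ∉ L(G), so no ε-production is kept.
For each production, add variants omitting each subset of nullable occurrences: Z → W num gives W num | num. X → op W gives op W | op. X → W Start gives W Start | Start.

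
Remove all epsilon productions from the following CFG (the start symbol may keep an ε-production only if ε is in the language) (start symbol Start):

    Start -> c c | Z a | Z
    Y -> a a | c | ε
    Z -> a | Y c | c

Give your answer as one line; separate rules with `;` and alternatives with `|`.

Start -> c c | Z a | Z; Y -> a a | c; Z -> a | Y c | c

Nullable nonterminals: {Y}.
ε ∉ L(G), so no ε-production is kept.
Expand every rule over subsets of its nullable positions: Z → Y c gives Y c | c.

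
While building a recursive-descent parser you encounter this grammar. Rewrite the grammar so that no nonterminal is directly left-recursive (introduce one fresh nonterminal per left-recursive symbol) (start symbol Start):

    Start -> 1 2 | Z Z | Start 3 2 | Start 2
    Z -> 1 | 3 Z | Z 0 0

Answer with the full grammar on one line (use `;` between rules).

Start, Z are directly left-recursive.
For Start: α = {3 2, 2}, β = {1 2, Z Z}. Rewrite as Start → β Start1 and Start1 → α Start1 | ε.
For Z: α = {0 0}, β = {1, 3 Z}. Rewrite as Z → β Z1 and Z1 → α Z1 | ε.

Start -> 1 2 Start1 | Z Z Start1; Z -> 1 Z1 | 3 Z Z1; Start1 -> 3 2 Start1 | 2 Start1 | ε; Z1 -> 0 0 Z1 | ε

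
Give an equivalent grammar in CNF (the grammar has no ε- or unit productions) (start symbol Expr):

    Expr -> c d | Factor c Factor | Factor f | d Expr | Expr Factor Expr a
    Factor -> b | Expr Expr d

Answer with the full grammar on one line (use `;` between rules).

Introduce a nonterminal for each terminal appearing in a rule of length ≥ 2: X1 → c, X2 → d, X3 → f, X4 → a.
Binarize each right-hand side of length ≥ 3 by chaining fresh nonterminals (Y1, Y2, …): affected rules were Expr → Factor X1 Factor; Expr → Expr Factor Expr X4; Factor → Expr Expr X2.

Expr -> X1 X2 | Factor Y1 | Factor X3 | X2 Expr | Expr Y2; Factor -> b | Expr Y4; X1 -> c; X2 -> d; X3 -> f; X4 -> a; Y1 -> X1 Factor; Y2 -> Factor Y3; Y3 -> Expr X4; Y4 -> Expr X2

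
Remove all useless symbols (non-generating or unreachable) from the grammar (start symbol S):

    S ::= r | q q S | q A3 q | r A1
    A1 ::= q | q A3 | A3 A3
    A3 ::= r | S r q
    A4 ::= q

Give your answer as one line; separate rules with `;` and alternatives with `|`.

S ::= r | q q S | q A3 q | r A1; A1 ::= q | q A3 | A3 A3; A3 ::= r | S r q

Generating nonterminals: {A1, A3, A4, S}.
Reachable from S after that: {A1, A3, S}.
Removed useless symbols: {A4} and every production mentioning them.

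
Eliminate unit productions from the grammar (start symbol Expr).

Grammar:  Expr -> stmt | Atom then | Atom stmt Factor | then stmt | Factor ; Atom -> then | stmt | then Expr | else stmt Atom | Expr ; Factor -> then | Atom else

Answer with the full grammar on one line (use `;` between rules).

Unit pairs: Atom ⇒* {Expr, Factor}; Expr ⇒* {Factor}.
For every A with A ⇒* B via unit rules, add B's non-unit alternatives to A; then delete every rule of the form X → Y.

Expr -> then | Atom else | stmt | Atom then | Atom stmt Factor | then stmt; Atom -> then | stmt | then Expr | else stmt Atom | Atom else | Atom then | Atom stmt Factor | then stmt; Factor -> then | Atom else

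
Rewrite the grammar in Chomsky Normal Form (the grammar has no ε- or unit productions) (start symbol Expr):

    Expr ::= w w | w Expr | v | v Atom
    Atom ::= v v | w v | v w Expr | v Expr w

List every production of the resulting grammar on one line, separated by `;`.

Introduce a nonterminal for each terminal appearing in a rule of length ≥ 2: X1 → w, X2 → v.
Binarize each right-hand side of length ≥ 3 by chaining fresh nonterminals (Y1, Y2, …): affected rules were Atom → X2 X1 Expr; Atom → X2 Expr X1.

Expr ::= X1 X1 | X1 Expr | v | X2 Atom; Atom ::= X2 X2 | X1 X2 | X2 Y1 | X2 Y2; X1 ::= w; X2 ::= v; Y1 ::= X1 Expr; Y2 ::= Expr X1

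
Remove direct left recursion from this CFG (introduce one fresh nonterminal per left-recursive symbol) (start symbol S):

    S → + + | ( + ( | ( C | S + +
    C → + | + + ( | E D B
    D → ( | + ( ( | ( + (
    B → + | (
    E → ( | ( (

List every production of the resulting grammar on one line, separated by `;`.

Left recursion appears on S.
For S: α = {+ +}, β = {+ +, ( + (, ( C}. Rewrite as S → β S' and S' → α S' | ε.

S → + + S' | ( + ( S' | ( C S'; C → + | + + ( | E D B; D → ( | + ( ( | ( + (; B → + | (; E → ( | ( (; S' → + + S' | ε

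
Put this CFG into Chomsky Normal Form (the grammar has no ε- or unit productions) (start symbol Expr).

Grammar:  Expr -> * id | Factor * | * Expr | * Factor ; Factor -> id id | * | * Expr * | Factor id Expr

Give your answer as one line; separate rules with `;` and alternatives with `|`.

Expr -> X1 X2 | Factor X1 | X1 Expr | X1 Factor; Factor -> X2 X2 | * | X1 Y1 | Factor Y2; X1 -> *; X2 -> id; Y1 -> Expr X1; Y2 -> X2 Expr

Introduce a nonterminal for each terminal appearing in a rule of length ≥ 2: X1 → *, X2 → id.
Binarize each right-hand side of length ≥ 3 by chaining fresh nonterminals (Y1, Y2, …): affected rules were Factor → X1 Expr X1; Factor → Factor X2 Expr.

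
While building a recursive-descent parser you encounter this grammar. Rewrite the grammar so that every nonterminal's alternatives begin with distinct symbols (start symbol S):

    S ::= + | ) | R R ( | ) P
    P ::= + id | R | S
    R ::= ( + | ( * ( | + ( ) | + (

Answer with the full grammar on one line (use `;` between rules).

S has alternatives sharing prefix ')': factor to S → ) S' with S' → ε | P.
R has alternatives sharing prefix '+ (': factor to R → + ( R' with R' → ) | ε.
R has alternatives sharing prefix '(': factor to R → ( R'' with R'' → + | * (.

S ::= + | R R ( | ) S'; P ::= + id | R | S; R ::= + ( R' | ( R''; S' ::= ε | P; R' ::= ) | ε; R'' ::= + | * (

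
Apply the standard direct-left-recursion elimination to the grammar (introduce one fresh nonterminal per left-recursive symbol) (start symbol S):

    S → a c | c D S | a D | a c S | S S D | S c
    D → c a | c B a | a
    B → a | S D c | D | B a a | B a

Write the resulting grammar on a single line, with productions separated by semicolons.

S → a c S' | c D S S' | a D S' | a c S S'; D → c a | c B a | a; B → a B' | S D c B' | D B'; S' → S D S' | c S' | ε; B' → a a B' | a B' | ε

Left recursion appears on S, B.
For S: α = {S D, c}, β = {a c, c D S, a D, a c S}. Rewrite as S → β S' and S' → α S' | ε.
For B: α = {a a, a}, β = {a, S D c, D}. Rewrite as B → β B' and B' → α B' | ε.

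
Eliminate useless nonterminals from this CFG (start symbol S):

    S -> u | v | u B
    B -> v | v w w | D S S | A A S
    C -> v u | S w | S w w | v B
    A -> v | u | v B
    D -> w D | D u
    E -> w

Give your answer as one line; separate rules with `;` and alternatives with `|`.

S -> u | v | u B; B -> v | v w w | A A S; A -> v | u | v B

Generating nonterminals: {A, B, C, E, S}.
Reachable from S after that: {A, B, S}.
Removed useless symbols: {C, D, E} and every production mentioning them.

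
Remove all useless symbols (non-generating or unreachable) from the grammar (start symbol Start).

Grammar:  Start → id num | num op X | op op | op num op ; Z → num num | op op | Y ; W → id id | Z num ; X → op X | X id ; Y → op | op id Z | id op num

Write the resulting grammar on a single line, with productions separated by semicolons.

Start → id num | op op | op num op

Generating nonterminals: {Start, W, Y, Z}.
Reachable from Start after that: {Start}.
Removed useless symbols: {W, X, Y, Z} and every production mentioning them.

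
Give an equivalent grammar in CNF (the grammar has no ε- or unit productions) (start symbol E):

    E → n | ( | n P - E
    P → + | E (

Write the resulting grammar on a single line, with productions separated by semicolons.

E → n | ( | X1 Y1; P → + | E X3; X1 → n; X2 → -; X3 → (; Y1 → P Y2; Y2 → X2 E

Introduce a nonterminal for each terminal appearing in a rule of length ≥ 2: X1 → n, X2 → -, X3 → (.
Binarize each right-hand side of length ≥ 3 by chaining fresh nonterminals (Y1, Y2, …): affected rules were E → X1 P X2 E.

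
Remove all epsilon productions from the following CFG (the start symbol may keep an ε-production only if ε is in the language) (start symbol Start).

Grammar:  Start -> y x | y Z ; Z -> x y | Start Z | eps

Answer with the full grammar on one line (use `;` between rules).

Start -> y x | y Z | y; Z -> x y | Start Z | Start

Nullable set = {Z}.
ε ∉ L(G), so no ε-production is kept.
Expand every rule over subsets of its nullable positions: Start → y Z gives y Z | y. Z → Start Z gives Start Z | Start.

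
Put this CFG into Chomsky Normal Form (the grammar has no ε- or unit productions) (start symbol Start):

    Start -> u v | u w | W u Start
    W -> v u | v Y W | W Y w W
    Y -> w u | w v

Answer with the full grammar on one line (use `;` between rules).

Introduce a nonterminal for each terminal appearing in a rule of length ≥ 2: X1 → u, X2 → v, X3 → w.
Binarize each right-hand side of length ≥ 3 by chaining fresh nonterminals (Y1, Y2, …): affected rules were Start → W X1 Start; W → X2 Y W; W → W Y X3 W.

Start -> X1 X2 | X1 X3 | W Y1; W -> X2 X1 | X2 Y2 | W Y3; Y -> X3 X1 | X3 X2; X1 -> u; X2 -> v; X3 -> w; Y1 -> X1 Start; Y2 -> Y W; Y3 -> Y Y4; Y4 -> X3 W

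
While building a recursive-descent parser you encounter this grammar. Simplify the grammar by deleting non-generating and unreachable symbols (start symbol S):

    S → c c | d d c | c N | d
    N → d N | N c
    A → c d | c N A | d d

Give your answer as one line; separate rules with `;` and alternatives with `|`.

S → c c | d d c | d

Generating nonterminals: {A, S}.
Reachable from S after that: {S}.
Removed useless symbols: {A, N} and every production mentioning them.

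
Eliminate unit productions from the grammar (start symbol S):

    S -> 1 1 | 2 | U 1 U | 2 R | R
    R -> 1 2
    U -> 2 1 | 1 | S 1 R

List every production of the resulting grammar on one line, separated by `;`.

Unit pairs: S ⇒* {R}.
For every A with A ⇒* B via unit rules, add B's non-unit alternatives to A; then delete every rule of the form X → Y.

S -> 1 1 | 2 | U 1 U | 2 R | 1 2; R -> 1 2; U -> 2 1 | 1 | S 1 R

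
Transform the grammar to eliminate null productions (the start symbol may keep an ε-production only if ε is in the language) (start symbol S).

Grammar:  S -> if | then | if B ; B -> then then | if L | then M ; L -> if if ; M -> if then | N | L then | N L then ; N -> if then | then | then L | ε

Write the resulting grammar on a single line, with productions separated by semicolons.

S -> if | then | if B; B -> then then | if L | then M | then; L -> if if; M -> if then | N | L then | N L then; N -> if then | then | then L

The nullable symbols are {M, N}.
ε ∉ L(G), so no ε-production is kept.
Expand every rule over subsets of its nullable positions: B → then M gives then M | then.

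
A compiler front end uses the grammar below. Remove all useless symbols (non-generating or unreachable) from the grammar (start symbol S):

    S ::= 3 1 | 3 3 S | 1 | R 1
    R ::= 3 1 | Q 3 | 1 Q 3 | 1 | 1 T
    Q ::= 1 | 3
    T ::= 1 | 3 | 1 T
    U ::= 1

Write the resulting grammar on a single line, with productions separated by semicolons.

S ::= 3 1 | 3 3 S | 1 | R 1; R ::= 3 1 | Q 3 | 1 Q 3 | 1 | 1 T; Q ::= 1 | 3; T ::= 1 | 3 | 1 T

Generating nonterminals: {Q, R, S, T, U}.
Reachable from S after that: {Q, R, S, T}.
Removed useless symbols: {U} and every production mentioning them.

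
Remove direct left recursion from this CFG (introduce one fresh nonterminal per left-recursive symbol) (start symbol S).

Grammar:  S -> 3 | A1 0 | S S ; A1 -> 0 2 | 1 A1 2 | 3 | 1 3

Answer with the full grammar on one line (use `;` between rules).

S is directly left-recursive.
For S: α = {S}, β = {3, A1 0}. Rewrite as S → β S' and S' → α S' | ε.

S -> 3 S' | A1 0 S'; A1 -> 0 2 | 1 A1 2 | 3 | 1 3; S' -> S S' | ε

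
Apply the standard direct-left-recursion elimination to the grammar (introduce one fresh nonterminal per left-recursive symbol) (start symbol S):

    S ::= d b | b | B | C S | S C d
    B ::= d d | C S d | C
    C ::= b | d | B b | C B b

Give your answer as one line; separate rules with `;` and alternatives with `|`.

S, C are directly left-recursive.
For S: α = {C d}, β = {d b, b, B, C S}. Rewrite as S → β S' and S' → α S' | ε.
For C: α = {B b}, β = {b, d, B b}. Rewrite as C → β C' and C' → α C' | ε.

S ::= d b S' | b S' | B S' | C S S'; B ::= d d | C S d | C; C ::= b C' | d C' | B b C'; S' ::= C d S' | epsilon; C' ::= B b C' | epsilon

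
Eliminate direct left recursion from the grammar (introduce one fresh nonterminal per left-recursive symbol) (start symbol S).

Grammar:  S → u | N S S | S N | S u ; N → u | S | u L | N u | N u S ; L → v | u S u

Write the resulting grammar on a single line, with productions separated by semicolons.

S, N are directly left-recursive.
For S: α = {N, u}, β = {u, N S S}. Rewrite as S → β S' and S' → α S' | ε.
For N: α = {u, u S}, β = {u, S, u L}. Rewrite as N → β N' and N' → α N' | ε.

S → u S' | N S S S'; N → u N' | S N' | u L N'; L → v | u S u; S' → N S' | u S' | ε; N' → u N' | u S N' | ε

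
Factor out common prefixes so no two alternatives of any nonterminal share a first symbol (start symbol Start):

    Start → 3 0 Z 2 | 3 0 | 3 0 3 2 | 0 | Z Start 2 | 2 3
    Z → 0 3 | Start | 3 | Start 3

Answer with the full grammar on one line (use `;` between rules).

Start → 0 | Z Start 2 | 2 3 | 3 0 Start1; Z → 0 3 | 3 | Start Z1; Start1 → Z 2 | epsilon | 3 2; Z1 → epsilon | 3

Start has alternatives sharing prefix '3 0': factor to Start → 3 0 Start1 with Start1 → Z 2 | ε | 3 2.
Z has alternatives sharing prefix 'Start': factor to Z → Start Z1 with Z1 → ε | 3.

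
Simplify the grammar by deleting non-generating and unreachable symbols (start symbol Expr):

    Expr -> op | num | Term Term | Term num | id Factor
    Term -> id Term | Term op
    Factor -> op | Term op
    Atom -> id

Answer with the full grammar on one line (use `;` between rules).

Generating nonterminals: {Atom, Expr, Factor}.
Reachable from Expr after that: {Expr, Factor}.
Removed useless symbols: {Atom, Term} and every production mentioning them.

Expr -> op | num | id Factor; Factor -> op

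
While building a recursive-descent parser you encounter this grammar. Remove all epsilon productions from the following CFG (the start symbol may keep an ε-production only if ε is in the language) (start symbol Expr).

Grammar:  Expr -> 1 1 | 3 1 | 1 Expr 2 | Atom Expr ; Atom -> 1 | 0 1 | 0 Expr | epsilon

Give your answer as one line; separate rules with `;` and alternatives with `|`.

Nullable set = {Atom}.
ε ∉ L(G), so no ε-production is kept.

Expr -> 1 1 | 3 1 | 1 Expr 2 | Atom Expr; Atom -> 1 | 0 1 | 0 Expr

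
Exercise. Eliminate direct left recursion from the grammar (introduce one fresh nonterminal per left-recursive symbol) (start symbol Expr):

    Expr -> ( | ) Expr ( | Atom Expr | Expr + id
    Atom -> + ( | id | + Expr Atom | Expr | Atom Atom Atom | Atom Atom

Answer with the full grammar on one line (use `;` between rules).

Expr -> ( Expr1 | ) Expr ( Expr1 | Atom Expr Expr1; Atom -> + ( Atom1 | id Atom1 | + Expr Atom Atom1 | Expr Atom1; Expr1 -> + id Expr1 | ε; Atom1 -> Atom Atom Atom1 | Atom Atom1 | ε

Left recursion appears on Expr, Atom.
For Expr: α = {+ id}, β = {(, ) Expr (, Atom Expr}. Rewrite as Expr → β Expr1 and Expr1 → α Expr1 | ε.
For Atom: α = {Atom Atom, Atom}, β = {+ (, id, + Expr Atom, Expr}. Rewrite as Atom → β Atom1 and Atom1 → α Atom1 | ε.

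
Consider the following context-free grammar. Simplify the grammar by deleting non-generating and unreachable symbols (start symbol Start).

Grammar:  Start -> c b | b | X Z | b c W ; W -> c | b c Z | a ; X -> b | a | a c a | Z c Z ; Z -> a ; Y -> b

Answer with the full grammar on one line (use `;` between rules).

Start -> c b | b | X Z | b c W; W -> c | b c Z | a; X -> b | a | a c a | Z c Z; Z -> a

Generating nonterminals: {Start, W, X, Y, Z}.
Reachable from Start after that: {Start, W, X, Z}.
Removed useless symbols: {Y} and every production mentioning them.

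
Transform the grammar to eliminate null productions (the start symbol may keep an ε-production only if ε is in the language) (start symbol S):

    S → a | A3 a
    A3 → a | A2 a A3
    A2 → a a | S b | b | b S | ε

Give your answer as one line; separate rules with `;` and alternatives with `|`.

Nullable set = {A2}.
ε ∉ L(G), so no ε-production is kept.
For each production, add variants omitting each subset of nullable occurrences: A3 → A2 a A3 gives A2 a A3 | a A3.

S → a | A3 a; A3 → a | A2 a A3 | a A3; A2 → a a | S b | b | b S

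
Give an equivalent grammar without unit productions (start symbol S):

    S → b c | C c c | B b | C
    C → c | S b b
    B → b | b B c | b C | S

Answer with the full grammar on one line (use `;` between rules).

Unit pairs: B ⇒* {C, S}; S ⇒* {C}.
For every A with A ⇒* B via unit rules, add B's non-unit alternatives to A; then delete every rule of the form X → Y.

S → c | S b b | b c | C c c | B b; C → c | S b b; B → b | b B c | b C | c | S b b | b c | C c c | B b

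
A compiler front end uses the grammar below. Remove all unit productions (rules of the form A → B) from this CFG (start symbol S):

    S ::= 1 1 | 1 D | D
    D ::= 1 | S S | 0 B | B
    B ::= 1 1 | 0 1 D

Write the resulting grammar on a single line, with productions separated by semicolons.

Unit pairs: D ⇒* {B}; S ⇒* {B, D}.
For each unit pair (A, B), copy every non-unit production of B to A, then drop all unit productions.

S ::= 1 1 | 0 1 D | 1 | S S | 0 B | 1 D; D ::= 1 1 | 0 1 D | 1 | S S | 0 B; B ::= 1 1 | 0 1 D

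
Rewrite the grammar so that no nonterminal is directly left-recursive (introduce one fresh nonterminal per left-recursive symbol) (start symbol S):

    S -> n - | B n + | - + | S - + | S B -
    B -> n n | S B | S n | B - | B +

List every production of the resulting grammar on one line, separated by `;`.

S -> n - S' | B n + S' | - + S'; B -> n n B' | S B B' | S n B'; S' -> - + S' | B - S' | eps; B' -> - B' | + B' | eps

S, B are directly left-recursive.
For S: α = {- +, B -}, β = {n -, B n +, - +}. Rewrite as S → β S' and S' → α S' | ε.
For B: α = {-, +}, β = {n n, S B, S n}. Rewrite as B → β B' and B' → α B' | ε.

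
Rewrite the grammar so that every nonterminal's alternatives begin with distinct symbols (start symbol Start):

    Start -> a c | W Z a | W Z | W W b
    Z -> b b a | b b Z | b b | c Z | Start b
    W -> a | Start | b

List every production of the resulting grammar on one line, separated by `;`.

Start has alternatives sharing prefix 'W': factor to Start → W Start1 with Start1 → Z a | Z | W b.
Z has alternatives sharing prefix 'b b': factor to Z → b b Z1 with Z1 → a | Z | ε.
Start1 has alternatives sharing prefix 'Z': factor to Start1 → Z Start11 with Start11 → a | ε.

Start -> a c | W Start1; Z -> c Z | Start b | b b Z1; W -> a | Start | b; Start1 -> W b | Z Start11; Z1 -> a | Z | ε; Start11 -> a | ε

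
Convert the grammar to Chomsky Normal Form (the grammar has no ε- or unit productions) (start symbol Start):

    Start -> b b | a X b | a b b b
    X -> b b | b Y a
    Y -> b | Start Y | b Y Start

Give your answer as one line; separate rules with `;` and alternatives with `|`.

Start -> X1 X1 | X2 Y1 | X2 Y2; X -> X1 X1 | X1 Y4; Y -> b | Start Y | X1 Y5; X1 -> b; X2 -> a; Y1 -> X X1; Y2 -> X1 Y3; Y3 -> X1 X1; Y4 -> Y X2; Y5 -> Y Start

Introduce a nonterminal for each terminal appearing in a rule of length ≥ 2: X1 → b, X2 → a.
Binarize each right-hand side of length ≥ 3 by chaining fresh nonterminals (Y1, Y2, …): affected rules were Start → X2 X X1; Start → X2 X1 X1 X1; X → X1 Y X2; Y → X1 Y Start.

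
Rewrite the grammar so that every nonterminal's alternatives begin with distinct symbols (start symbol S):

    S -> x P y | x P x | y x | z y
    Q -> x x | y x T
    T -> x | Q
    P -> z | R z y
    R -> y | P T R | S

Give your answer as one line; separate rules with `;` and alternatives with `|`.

S has alternatives sharing prefix 'x P': factor to S → x P S' with S' → y | x.

S -> y x | z y | x P S'; Q -> x x | y x T; T -> x | Q; P -> z | R z y; R -> y | P T R | S; S' -> y | x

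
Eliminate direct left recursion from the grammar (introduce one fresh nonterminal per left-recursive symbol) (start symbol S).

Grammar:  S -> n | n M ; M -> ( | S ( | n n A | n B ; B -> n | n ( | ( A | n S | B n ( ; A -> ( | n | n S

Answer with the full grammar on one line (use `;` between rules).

Directly left-recursive nonterminal: B.
For B: α = {n (}, β = {n, n (, ( A, n S}. Rewrite as B → β B' and B' → α B' | ε.

S -> n | n M; M -> ( | S ( | n n A | n B; B -> n B' | n ( B' | ( A B' | n S B'; A -> ( | n | n S; B' -> n ( B' | eps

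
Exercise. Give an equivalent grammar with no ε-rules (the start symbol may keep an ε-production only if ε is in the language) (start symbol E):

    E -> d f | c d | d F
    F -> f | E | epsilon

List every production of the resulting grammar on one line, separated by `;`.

E -> d f | c d | d F | d; F -> f | E

Nullable set = {F}.
ε ∉ L(G), so no ε-production is kept.
For each production, add variants omitting each subset of nullable occurrences: E → d F gives d F | d.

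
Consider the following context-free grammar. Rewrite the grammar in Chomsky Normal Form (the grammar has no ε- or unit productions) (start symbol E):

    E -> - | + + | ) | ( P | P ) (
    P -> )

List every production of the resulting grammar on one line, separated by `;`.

E -> - | X1 X1 | ) | X2 P | P Y1; P -> ); X1 -> +; X2 -> (; X3 -> ); Y1 -> X3 X2

Introduce a nonterminal for each terminal appearing in a rule of length ≥ 2: X1 → +, X2 → (, X3 → ).
Binarize each right-hand side of length ≥ 3 by chaining fresh nonterminals (Y1, Y2, …): affected rules were E → P X3 X2.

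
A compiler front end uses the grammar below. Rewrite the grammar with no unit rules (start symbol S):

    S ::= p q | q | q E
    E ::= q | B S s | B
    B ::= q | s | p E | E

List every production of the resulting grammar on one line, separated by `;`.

Unit pairs: B ⇒* {E}; E ⇒* {B}.
For each unit pair (A, B), copy every non-unit production of B to A, then drop all unit productions.

S ::= p q | q | q E; E ::= q | s | p E | B S s; B ::= q | s | p E | B S s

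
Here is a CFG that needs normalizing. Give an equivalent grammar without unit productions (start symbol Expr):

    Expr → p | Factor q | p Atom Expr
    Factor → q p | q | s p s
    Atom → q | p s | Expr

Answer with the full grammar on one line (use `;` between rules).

Expr → p | Factor q | p Atom Expr; Factor → q p | q | s p s; Atom → q | p s | p | Factor q | p Atom Expr

Unit pairs: Atom ⇒* {Expr}.
For every A with A ⇒* B via unit rules, add B's non-unit alternatives to A; then delete every rule of the form X → Y.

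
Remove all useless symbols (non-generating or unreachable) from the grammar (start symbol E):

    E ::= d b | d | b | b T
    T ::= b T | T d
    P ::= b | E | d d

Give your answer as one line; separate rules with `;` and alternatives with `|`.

E ::= d b | d | b

Generating nonterminals: {E, P}.
Reachable from E after that: {E}.
Removed useless symbols: {P, T} and every production mentioning them.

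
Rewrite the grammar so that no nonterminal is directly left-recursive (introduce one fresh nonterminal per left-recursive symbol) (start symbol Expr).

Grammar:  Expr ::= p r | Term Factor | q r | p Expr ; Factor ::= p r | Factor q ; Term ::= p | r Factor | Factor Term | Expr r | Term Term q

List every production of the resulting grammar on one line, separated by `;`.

Expr ::= p r | Term Factor | q r | p Expr; Factor ::= p r Factor1; Term ::= p Term1 | r Factor Term1 | Factor Term Term1 | Expr r Term1; Factor1 ::= q Factor1 | ε; Term1 ::= Term q Term1 | ε

Factor, Term are directly left-recursive.
For Factor: α = {q}, β = {p r}. Rewrite as Factor → β Factor1 and Factor1 → α Factor1 | ε.
For Term: α = {Term q}, β = {p, r Factor, Factor Term, Expr r}. Rewrite as Term → β Term1 and Term1 → α Term1 | ε.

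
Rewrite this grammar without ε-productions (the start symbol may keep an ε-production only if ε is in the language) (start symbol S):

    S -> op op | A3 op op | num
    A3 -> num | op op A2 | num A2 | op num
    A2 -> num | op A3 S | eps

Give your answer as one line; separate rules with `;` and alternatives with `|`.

S -> op op | A3 op op | num; A3 -> num | op op A2 | op op | num A2 | op num; A2 -> num | op A3 S

Nullable set = {A2}.
ε ∉ L(G), so no ε-production is kept.
Expand every rule over subsets of its nullable positions: A3 → op op A2 gives op op A2 | op op.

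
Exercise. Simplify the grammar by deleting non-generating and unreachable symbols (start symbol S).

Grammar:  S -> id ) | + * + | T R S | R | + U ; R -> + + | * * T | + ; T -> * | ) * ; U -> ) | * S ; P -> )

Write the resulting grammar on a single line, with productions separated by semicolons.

Generating nonterminals: {P, R, S, T, U}.
Reachable from S after that: {R, S, T, U}.
Removed useless symbols: {P} and every production mentioning them.

S -> id ) | + * + | T R S | R | + U; R -> + + | * * T | +; T -> * | ) *; U -> ) | * S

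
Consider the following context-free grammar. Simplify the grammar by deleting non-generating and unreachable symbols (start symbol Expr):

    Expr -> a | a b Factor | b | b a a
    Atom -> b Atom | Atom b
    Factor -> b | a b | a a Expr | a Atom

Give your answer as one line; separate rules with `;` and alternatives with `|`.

Expr -> a | a b Factor | b | b a a; Factor -> b | a b | a a Expr

Generating nonterminals: {Expr, Factor}.
Reachable from Expr after that: {Expr, Factor}.
Removed useless symbols: {Atom} and every production mentioning them.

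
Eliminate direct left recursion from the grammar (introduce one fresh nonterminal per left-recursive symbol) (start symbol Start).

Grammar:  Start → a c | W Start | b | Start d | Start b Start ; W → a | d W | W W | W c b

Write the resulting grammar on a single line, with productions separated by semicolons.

Left recursion appears on Start, W.
For Start: α = {d, b Start}, β = {a c, W Start, b}. Rewrite as Start → β Start1 and Start1 → α Start1 | ε.
For W: α = {W, c b}, β = {a, d W}. Rewrite as W → β W1 and W1 → α W1 | ε.

Start → a c Start1 | W Start Start1 | b Start1; W → a W1 | d W W1; Start1 → d Start1 | b Start Start1 | ε; W1 → W W1 | c b W1 | ε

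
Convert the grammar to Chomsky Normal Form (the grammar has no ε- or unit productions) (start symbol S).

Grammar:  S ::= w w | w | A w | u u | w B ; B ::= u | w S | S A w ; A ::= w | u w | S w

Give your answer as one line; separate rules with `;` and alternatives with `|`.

S ::= X1 X1 | w | A X1 | X2 X2 | X1 B; B ::= u | X1 S | S Y1; A ::= w | X2 X1 | S X1; X1 ::= w; X2 ::= u; Y1 ::= A X1

Introduce a nonterminal for each terminal appearing in a rule of length ≥ 2: X1 → w, X2 → u.
Binarize each right-hand side of length ≥ 3 by chaining fresh nonterminals (Y1, Y2, …): affected rules were B → S A X1.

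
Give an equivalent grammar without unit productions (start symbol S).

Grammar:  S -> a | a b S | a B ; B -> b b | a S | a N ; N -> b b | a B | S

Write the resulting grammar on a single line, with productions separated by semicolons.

S -> a | a b S | a B; B -> b b | a S | a N; N -> a | a b S | a B | b b

Unit pairs: N ⇒* {S}.
For every A with A ⇒* B via unit rules, add B's non-unit alternatives to A; then delete every rule of the form X → Y.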